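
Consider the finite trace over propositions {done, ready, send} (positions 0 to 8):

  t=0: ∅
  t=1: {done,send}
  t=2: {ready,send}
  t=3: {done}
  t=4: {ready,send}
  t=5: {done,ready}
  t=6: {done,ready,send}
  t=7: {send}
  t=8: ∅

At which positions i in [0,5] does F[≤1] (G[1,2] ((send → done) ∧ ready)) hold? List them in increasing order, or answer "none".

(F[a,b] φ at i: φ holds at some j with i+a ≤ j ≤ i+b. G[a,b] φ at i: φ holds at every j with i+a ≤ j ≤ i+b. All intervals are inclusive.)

Evaluate at each i in [0,5]:
  i=0: ✗ (none in [0,1])
  i=1: ✗ (none in [1,2])
  i=2: ✗ (none in [2,3])
  i=3: ✓ (witness j=4)
  i=4: ✓ (witness j=4)
  i=5: ✗ (none in [5,6])

3, 4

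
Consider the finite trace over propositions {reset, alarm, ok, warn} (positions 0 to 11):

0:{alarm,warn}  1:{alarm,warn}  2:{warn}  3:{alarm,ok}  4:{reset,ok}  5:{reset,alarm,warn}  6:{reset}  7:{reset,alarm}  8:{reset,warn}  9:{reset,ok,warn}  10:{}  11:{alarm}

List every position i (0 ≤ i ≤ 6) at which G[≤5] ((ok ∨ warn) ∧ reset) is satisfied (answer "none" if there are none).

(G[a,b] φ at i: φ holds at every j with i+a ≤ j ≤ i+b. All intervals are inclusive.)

none

Evaluate at each i in [0,6]:
  i=0: ✗ (fails at j=0)
  i=1: ✗ (fails at j=1)
  i=2: ✗ (fails at j=2)
  i=3: ✗ (fails at j=3)
  i=4: ✗ (fails at j=6)
  i=5: ✗ (fails at j=6)
  i=6: ✗ (fails at j=6)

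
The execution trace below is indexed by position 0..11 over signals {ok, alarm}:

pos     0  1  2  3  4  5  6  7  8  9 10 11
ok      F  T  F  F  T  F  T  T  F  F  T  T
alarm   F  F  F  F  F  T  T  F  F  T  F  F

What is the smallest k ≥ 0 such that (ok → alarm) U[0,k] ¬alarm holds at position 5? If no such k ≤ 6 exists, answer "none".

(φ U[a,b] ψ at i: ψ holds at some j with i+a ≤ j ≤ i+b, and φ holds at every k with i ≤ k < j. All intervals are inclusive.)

2

Need earliest j ≥ 5 with ¬alarm, and (ok → alarm) at every k in [5,j-1].
  j=5: rhs fails.
  j=6: rhs fails.
  j=7: rhs holds; lhs holds on [5,6]. k = 2.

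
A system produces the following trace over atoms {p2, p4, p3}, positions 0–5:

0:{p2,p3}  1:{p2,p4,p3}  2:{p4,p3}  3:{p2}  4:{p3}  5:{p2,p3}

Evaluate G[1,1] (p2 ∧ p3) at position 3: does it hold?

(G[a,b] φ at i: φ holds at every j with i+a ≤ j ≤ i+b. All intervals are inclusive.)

False

Check (p2 ∧ p3) at every j in [4,4]:
  j=4: false
Fails at j=4 → formula fails.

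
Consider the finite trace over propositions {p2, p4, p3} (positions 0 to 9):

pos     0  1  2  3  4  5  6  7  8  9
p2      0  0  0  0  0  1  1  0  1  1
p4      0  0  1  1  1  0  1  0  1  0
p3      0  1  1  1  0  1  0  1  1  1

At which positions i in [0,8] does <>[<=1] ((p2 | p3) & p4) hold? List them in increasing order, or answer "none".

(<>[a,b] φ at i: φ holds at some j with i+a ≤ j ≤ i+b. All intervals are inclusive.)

1, 2, 3, 5, 6, 7, 8

Evaluate at each i in [0,8]:
  i=0: ✗ (none in [0,1])
  i=1: ✓ (witness j=2)
  i=2: ✓ (witness j=2)
  i=3: ✓ (witness j=3)
  i=4: ✗ (none in [4,5])
  i=5: ✓ (witness j=6)
  i=6: ✓ (witness j=6)
  i=7: ✓ (witness j=8)
  i=8: ✓ (witness j=8)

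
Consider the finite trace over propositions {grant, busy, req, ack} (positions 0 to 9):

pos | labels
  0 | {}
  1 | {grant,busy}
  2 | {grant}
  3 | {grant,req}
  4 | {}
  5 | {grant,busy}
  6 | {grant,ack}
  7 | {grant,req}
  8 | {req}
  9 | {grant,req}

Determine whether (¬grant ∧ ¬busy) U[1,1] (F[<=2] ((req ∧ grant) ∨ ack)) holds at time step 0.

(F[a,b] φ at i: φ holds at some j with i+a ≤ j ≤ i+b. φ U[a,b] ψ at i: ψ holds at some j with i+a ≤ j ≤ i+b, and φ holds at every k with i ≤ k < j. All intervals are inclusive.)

Need some j in [1,1] with F[<=2] ((req ∧ grant) ∨ ack), and (¬grant ∧ ¬busy) at every k in [0,j-1].
  j=1: F[<=2] ((req ∧ grant) ∨ ack) holds; (¬grant ∧ ¬busy) holds at every k in [0,0] → satisfied.

True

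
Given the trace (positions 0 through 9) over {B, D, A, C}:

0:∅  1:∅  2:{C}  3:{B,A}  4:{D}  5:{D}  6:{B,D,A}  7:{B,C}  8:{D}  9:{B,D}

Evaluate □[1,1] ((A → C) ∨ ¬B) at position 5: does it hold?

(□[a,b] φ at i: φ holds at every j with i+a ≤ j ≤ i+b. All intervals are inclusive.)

False

Check ((A → C) ∨ ¬B) at every j in [6,6]:
  j=6: false
Fails at j=6 → formula fails.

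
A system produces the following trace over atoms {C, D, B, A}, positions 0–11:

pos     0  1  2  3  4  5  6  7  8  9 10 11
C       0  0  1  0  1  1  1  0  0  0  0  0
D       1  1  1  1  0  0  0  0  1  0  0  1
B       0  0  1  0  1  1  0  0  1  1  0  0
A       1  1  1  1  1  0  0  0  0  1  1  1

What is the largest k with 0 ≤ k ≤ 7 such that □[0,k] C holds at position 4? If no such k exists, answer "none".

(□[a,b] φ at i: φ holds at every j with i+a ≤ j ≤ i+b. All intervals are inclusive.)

C must hold from j=4 onward; find where it first fails.
  j=4: holds
  j=5: holds
  j=6: holds
  j=7: fails
Holds on [4,6], so largest k = 2.

2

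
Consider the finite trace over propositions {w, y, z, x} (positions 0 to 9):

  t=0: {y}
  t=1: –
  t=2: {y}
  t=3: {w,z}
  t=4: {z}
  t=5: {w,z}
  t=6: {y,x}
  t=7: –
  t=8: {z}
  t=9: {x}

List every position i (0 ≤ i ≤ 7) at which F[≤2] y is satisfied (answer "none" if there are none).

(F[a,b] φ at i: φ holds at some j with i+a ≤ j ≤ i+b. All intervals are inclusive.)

Evaluate at each i in [0,7]:
  i=0: ✓ (witness j=0)
  i=1: ✓ (witness j=2)
  i=2: ✓ (witness j=2)
  i=3: ✗ (none in [3,5])
  i=4: ✓ (witness j=6)
  i=5: ✓ (witness j=6)
  i=6: ✓ (witness j=6)
  i=7: ✗ (none in [7,9])

0, 1, 2, 4, 5, 6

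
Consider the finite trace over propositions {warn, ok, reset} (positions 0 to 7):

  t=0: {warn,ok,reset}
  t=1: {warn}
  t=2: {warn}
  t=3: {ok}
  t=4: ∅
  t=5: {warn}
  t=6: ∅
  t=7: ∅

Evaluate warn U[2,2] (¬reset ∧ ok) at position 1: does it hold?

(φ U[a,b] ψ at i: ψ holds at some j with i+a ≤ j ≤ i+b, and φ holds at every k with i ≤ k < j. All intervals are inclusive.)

True

Need some j in [3,3] with (¬reset ∧ ok), and warn at every k in [1,j-1].
  j=3: (¬reset ∧ ok) holds; warn holds at every k in [1,2] → satisfied.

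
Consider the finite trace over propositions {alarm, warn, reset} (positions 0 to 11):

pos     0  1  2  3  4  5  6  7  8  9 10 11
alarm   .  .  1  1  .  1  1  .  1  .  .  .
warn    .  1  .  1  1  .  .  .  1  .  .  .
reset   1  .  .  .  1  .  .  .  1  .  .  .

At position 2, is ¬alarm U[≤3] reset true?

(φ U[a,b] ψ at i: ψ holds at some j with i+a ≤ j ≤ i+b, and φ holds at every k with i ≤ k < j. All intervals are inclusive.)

Need some j in [2,5] with reset, and ¬alarm at every k in [2,j-1].
  j=2: reset false.
  j=3: reset false.
  j=4: reset holds, but ¬alarm fails at k=2 → not this j.
  j=5: reset false.
No j in the window works → until fails.

Does not hold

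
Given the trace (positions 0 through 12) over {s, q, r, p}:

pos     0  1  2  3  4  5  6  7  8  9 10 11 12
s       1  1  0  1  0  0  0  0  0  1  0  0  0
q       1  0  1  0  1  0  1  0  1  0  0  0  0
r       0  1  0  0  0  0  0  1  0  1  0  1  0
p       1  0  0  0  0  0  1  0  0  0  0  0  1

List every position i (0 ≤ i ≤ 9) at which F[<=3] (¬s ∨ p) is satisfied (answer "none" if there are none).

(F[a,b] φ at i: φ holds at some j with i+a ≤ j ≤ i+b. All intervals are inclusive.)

Evaluate at each i in [0,9]:
  i=0: ✓ (witness j=0)
  i=1: ✓ (witness j=2)
  i=2: ✓ (witness j=2)
  i=3: ✓ (witness j=4)
  i=4: ✓ (witness j=4)
  i=5: ✓ (witness j=5)
  i=6: ✓ (witness j=6)
  i=7: ✓ (witness j=7)
  i=8: ✓ (witness j=8)
  i=9: ✓ (witness j=10)

0, 1, 2, 3, 4, 5, 6, 7, 8, 9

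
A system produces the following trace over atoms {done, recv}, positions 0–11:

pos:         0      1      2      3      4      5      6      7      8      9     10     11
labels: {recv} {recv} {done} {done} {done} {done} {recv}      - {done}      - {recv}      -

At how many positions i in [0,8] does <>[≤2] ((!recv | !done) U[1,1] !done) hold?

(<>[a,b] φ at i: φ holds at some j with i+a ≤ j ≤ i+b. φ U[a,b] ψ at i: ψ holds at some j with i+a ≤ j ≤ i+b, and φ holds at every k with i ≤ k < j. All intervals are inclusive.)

Evaluate at each i in [0,8]:
  i=0: ✓ (witness j=0)
  i=1: ✗ (none in [1,3])
  i=2: ✗ (none in [2,4])
  i=3: ✓ (witness j=5)
  i=4: ✓ (witness j=5)
  i=5: ✓ (witness j=5)
  i=6: ✓ (witness j=6)
  i=7: ✓ (witness j=8)
  i=8: ✓ (witness j=8)
Positions where it holds: {0, 3, 4, 5, 6, 7, 8} → 7.

7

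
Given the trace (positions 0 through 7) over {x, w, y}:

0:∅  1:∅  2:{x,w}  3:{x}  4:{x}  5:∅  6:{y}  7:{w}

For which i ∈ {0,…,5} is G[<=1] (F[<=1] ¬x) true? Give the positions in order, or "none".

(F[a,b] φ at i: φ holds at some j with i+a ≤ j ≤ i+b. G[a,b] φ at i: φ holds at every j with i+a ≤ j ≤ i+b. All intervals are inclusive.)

Evaluate at each i in [0,5]:
  i=0: ✓ (all of [0,1])
  i=1: ✗ (fails at j=2)
  i=2: ✗ (fails at j=2)
  i=3: ✗ (fails at j=3)
  i=4: ✓ (all of [4,5])
  i=5: ✓ (all of [5,6])

0, 4, 5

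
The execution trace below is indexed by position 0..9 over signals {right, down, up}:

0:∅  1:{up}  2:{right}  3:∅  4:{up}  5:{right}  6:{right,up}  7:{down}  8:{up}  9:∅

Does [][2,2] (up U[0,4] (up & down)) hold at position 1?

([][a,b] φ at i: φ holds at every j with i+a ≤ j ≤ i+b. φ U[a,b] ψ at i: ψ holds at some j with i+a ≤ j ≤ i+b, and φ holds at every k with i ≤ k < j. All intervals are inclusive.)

Check (up U[0,4] (up & down)) at every j in [3,3]:
  j=3: fails
Fails at j=3 → formula fails.

No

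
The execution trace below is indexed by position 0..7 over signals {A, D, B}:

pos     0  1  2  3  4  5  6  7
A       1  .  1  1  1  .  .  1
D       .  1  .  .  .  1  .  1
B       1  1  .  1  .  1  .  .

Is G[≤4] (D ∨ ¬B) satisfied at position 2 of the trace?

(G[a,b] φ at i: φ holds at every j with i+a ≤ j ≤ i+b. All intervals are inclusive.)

False

Check (D ∨ ¬B) at every j in [2,6]:
  j=2: true
  j=3: false
  j=4: true
  j=5: true
  j=6: true
Fails at j=3 → formula fails.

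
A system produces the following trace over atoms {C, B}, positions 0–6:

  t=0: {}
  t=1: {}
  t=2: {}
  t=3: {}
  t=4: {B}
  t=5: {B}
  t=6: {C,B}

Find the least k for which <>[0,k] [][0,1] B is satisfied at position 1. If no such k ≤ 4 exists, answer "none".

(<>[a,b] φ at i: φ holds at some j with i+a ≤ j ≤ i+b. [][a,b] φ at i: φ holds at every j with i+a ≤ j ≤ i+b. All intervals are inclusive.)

3

Scan j = 1,2,… for [][0,1] B:
  j=1: fails
  j=2: fails
  j=3: fails
  j=4: holds
First hit at j=4, so smallest k = 4-1 = 3.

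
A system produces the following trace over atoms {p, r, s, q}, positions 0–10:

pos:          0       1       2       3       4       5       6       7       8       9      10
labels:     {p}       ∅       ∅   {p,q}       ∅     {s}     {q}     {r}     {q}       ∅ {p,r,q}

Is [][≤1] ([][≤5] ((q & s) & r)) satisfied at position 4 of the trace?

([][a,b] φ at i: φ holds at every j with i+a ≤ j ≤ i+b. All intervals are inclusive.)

Check [][≤5] ((q & s) & r) at every j in [4,5]:
  j=4: fails at 4
  j=5: fails at 5
Fails at j=4 → formula fails.

False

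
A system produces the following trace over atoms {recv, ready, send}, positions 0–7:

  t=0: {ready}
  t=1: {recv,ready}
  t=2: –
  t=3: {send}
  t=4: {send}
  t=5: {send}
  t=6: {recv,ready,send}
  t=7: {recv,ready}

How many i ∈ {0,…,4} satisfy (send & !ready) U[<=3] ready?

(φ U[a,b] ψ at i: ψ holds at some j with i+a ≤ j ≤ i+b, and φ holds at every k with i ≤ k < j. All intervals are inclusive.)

Evaluate at each i in [0,4]:
  i=0: ✓ (rhs at j=0)
  i=1: ✓ (rhs at j=1)
  i=2: ✗ (no rhs in [2,5])
  i=3: ✓ (rhs at j=6; lhs holds on [3,5])
  i=4: ✓ (rhs at j=6; lhs holds on [4,5])
Positions where it holds: {0, 1, 3, 4} → 4.

4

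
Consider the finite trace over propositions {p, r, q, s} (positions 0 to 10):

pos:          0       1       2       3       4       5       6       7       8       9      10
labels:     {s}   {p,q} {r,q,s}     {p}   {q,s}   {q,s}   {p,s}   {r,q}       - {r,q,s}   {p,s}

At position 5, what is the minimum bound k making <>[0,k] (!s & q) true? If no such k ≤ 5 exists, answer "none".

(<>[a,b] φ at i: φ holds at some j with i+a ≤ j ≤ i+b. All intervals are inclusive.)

Scan j = 5,6,… for (!s & q):
  j=5: fails
  j=6: fails
  j=7: holds
First hit at j=7, so smallest k = 7-5 = 2.

2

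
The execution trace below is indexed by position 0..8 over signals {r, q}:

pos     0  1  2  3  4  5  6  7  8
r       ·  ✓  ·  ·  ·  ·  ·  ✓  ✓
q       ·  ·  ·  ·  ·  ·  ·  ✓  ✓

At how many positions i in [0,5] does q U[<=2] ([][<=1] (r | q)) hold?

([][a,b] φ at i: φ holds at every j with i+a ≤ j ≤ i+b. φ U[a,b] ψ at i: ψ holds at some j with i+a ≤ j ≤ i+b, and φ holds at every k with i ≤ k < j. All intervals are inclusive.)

0

Evaluate at each i in [0,5]:
  i=0: ✗ (no rhs in [0,2])
  i=1: ✗ (no rhs in [1,3])
  i=2: ✗ (no rhs in [2,4])
  i=3: ✗ (no rhs in [3,5])
  i=4: ✗ (no rhs in [4,6])
  i=5: ✗ (lhs fails at k=5 before rhs at j=7)
Positions where it holds: {} → 0.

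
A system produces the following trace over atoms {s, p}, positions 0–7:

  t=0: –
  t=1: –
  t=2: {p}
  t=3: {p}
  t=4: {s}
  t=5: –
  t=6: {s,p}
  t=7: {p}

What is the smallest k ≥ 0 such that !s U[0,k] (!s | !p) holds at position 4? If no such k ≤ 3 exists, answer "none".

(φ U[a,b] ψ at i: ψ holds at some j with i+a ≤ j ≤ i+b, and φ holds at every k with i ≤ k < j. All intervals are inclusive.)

0

Need earliest j ≥ 4 with (!s | !p), and !s at every k in [4,j-1].
  j=4: rhs holds (empty prefix). k = 0.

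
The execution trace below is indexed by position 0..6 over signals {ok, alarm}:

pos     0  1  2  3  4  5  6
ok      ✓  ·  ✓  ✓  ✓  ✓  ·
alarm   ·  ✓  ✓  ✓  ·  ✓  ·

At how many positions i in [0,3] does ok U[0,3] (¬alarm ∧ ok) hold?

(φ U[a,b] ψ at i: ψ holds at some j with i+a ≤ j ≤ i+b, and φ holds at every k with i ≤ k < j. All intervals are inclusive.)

Evaluate at each i in [0,3]:
  i=0: ✓ (rhs at j=0)
  i=1: ✗ (lhs fails at k=1 before rhs at j=4)
  i=2: ✓ (rhs at j=4; lhs holds on [2,3])
  i=3: ✓ (rhs at j=4; lhs holds on [3,3])
Positions where it holds: {0, 2, 3} → 3.

3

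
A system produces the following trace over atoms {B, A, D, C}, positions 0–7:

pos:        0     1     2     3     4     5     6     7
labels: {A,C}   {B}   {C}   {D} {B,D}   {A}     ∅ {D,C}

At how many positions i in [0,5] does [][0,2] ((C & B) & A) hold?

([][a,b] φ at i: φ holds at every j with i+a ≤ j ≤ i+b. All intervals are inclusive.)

Evaluate at each i in [0,5]:
  i=0: ✗ (fails at j=0)
  i=1: ✗ (fails at j=1)
  i=2: ✗ (fails at j=2)
  i=3: ✗ (fails at j=3)
  i=4: ✗ (fails at j=4)
  i=5: ✗ (fails at j=5)
Positions where it holds: {} → 0.

0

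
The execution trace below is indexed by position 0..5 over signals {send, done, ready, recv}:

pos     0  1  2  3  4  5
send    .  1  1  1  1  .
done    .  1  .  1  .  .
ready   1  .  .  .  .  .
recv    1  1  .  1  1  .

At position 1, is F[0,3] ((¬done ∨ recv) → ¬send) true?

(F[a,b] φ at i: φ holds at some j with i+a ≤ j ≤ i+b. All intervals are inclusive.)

Does not hold

Check ((¬done ∨ recv) → ¬send) at each j in [1,4]:
  j=1: false
  j=2: false
  j=3: false
  j=4: false
No position in the window satisfies it → formula fails.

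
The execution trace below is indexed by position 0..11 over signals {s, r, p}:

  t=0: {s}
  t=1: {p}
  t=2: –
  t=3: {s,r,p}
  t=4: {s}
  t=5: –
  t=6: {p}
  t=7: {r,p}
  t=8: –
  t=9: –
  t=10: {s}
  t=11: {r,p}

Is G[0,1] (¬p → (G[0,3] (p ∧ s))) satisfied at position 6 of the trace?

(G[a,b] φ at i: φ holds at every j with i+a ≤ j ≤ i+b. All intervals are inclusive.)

Yes

Check (¬p → (G[0,3] (p ∧ s))) at every j in [6,7]:
  j=6: antecedent false → ✓
  j=7: antecedent false → ✓
All positions satisfy it → formula holds.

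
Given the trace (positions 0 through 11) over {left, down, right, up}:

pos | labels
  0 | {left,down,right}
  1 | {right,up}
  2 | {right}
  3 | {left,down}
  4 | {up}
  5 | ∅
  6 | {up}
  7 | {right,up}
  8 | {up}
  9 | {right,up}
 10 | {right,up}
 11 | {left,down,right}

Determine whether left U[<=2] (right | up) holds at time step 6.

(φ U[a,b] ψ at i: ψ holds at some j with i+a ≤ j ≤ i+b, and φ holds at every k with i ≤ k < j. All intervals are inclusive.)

Yes

Need some j in [6,8] with (right | up), and left at every k in [6,j-1].
  j=6: (right | up) holds; no prefix to check → satisfied.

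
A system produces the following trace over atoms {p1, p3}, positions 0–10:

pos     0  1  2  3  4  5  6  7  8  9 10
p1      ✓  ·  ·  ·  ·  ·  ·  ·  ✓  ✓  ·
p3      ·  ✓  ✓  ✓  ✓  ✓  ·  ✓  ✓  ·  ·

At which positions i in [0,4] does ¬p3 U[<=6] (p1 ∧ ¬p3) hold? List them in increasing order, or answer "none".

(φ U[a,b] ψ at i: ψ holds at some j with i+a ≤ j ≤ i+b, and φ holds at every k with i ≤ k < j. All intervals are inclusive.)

Evaluate at each i in [0,4]:
  i=0: ✓ (rhs at j=0)
  i=1: ✗ (no rhs in [1,7])
  i=2: ✗ (no rhs in [2,8])
  i=3: ✗ (lhs fails at k=3 before rhs at j=9)
  i=4: ✗ (lhs fails at k=4 before rhs at j=9)

0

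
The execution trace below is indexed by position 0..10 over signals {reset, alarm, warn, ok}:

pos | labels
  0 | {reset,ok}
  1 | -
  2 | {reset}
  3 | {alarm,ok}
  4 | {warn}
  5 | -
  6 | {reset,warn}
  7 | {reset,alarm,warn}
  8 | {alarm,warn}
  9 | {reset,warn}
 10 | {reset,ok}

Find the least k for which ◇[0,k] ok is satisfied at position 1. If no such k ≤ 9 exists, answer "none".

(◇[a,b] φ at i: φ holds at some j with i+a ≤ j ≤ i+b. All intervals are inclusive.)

2

Scan j = 1,2,… for ok:
  j=1: fails
  j=2: fails
  j=3: holds
First hit at j=3, so smallest k = 3-1 = 2.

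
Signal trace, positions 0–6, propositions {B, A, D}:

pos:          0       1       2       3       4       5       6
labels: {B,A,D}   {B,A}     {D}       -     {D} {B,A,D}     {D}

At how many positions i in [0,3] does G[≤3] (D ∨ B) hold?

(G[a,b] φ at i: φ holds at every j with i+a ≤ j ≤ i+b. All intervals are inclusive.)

Evaluate at each i in [0,3]:
  i=0: ✗ (fails at j=3)
  i=1: ✗ (fails at j=3)
  i=2: ✗ (fails at j=3)
  i=3: ✗ (fails at j=3)
Positions where it holds: {} → 0.

0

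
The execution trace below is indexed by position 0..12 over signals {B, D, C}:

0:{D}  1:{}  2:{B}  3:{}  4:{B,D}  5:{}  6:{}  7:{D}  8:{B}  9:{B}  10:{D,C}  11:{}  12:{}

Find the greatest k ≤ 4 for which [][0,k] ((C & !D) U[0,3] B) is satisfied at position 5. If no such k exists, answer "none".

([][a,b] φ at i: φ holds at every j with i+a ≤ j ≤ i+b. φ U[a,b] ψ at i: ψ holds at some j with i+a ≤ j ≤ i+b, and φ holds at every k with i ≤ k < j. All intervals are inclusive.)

none

((C & !D) U[0,3] B) must hold from j=5 onward; find where it first fails.
  j=5: fails → no k works.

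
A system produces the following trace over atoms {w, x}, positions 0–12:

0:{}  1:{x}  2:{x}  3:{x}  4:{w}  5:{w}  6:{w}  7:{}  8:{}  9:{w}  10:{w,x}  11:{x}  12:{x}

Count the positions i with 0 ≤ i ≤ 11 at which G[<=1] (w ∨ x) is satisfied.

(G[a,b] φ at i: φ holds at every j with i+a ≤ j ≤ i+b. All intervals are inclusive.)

Evaluate at each i in [0,11]:
  i=0: ✗ (fails at j=0)
  i=1: ✓ (all of [1,2])
  i=2: ✓ (all of [2,3])
  i=3: ✓ (all of [3,4])
  i=4: ✓ (all of [4,5])
  i=5: ✓ (all of [5,6])
  i=6: ✗ (fails at j=7)
  i=7: ✗ (fails at j=7)
  i=8: ✗ (fails at j=8)
  i=9: ✓ (all of [9,10])
  i=10: ✓ (all of [10,11])
  i=11: ✓ (all of [11,12])
Positions where it holds: {1, 2, 3, 4, 5, 9, 10, 11} → 8.

8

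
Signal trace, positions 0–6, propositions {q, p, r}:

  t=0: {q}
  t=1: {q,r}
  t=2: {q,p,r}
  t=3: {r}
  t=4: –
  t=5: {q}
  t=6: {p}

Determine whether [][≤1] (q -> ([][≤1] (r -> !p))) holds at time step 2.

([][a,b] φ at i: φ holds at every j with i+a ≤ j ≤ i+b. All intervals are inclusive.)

Check (q -> ([][≤1] (r -> !p))) at every j in [2,3]:
  j=2: antecedent true; consequent fails at 2 → ✗
  j=3: antecedent false → ✓
Fails at j=2 → formula fails.

Does not hold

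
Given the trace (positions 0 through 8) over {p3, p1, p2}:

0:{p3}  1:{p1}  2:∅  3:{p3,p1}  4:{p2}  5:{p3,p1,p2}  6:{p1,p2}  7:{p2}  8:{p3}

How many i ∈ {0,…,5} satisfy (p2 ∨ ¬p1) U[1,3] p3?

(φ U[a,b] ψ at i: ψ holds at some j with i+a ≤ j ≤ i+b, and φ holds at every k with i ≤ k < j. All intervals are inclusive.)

Evaluate at each i in [0,5]:
  i=0: ✗ (lhs fails at k=1 before rhs at j=3)
  i=1: ✗ (lhs fails at k=1 before rhs at j=3)
  i=2: ✓ (rhs at j=3; lhs holds on [2,2])
  i=3: ✗ (lhs fails at k=3 before rhs at j=5)
  i=4: ✓ (rhs at j=5; lhs holds on [4,4])
  i=5: ✓ (rhs at j=8; lhs holds on [5,7])
Positions where it holds: {2, 4, 5} → 3.

3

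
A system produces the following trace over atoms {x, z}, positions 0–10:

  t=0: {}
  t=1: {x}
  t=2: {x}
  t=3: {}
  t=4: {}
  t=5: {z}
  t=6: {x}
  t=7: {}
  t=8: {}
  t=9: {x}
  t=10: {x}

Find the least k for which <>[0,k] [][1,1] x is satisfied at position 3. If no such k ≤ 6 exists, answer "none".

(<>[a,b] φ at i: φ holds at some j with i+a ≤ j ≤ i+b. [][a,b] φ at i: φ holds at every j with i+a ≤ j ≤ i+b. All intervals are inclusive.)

Scan j = 3,4,… for [][1,1] x:
  j=3: fails
  j=4: fails
  j=5: holds
First hit at j=5, so smallest k = 5-3 = 2.

2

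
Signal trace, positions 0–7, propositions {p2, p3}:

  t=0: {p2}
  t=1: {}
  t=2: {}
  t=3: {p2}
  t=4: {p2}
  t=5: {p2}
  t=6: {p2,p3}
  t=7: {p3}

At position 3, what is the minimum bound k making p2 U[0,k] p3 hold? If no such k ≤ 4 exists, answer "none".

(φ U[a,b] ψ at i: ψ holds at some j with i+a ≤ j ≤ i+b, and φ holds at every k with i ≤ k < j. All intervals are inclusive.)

Need earliest j ≥ 3 with p3, and p2 at every k in [3,j-1].
  j=3: rhs fails.
  j=4: rhs fails.
  j=5: rhs fails.
  j=6: rhs holds; lhs holds on [3,5]. k = 3.

3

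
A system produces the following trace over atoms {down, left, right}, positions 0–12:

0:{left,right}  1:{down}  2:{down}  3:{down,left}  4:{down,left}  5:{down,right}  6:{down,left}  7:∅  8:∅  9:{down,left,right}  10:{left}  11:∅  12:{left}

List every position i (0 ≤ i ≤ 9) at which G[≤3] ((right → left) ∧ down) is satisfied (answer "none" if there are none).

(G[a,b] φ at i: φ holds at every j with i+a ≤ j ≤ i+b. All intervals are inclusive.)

1

Evaluate at each i in [0,9]:
  i=0: ✗ (fails at j=0)
  i=1: ✓ (all of [1,4])
  i=2: ✗ (fails at j=5)
  i=3: ✗ (fails at j=5)
  i=4: ✗ (fails at j=5)
  i=5: ✗ (fails at j=5)
  i=6: ✗ (fails at j=7)
  i=7: ✗ (fails at j=7)
  i=8: ✗ (fails at j=8)
  i=9: ✗ (fails at j=10)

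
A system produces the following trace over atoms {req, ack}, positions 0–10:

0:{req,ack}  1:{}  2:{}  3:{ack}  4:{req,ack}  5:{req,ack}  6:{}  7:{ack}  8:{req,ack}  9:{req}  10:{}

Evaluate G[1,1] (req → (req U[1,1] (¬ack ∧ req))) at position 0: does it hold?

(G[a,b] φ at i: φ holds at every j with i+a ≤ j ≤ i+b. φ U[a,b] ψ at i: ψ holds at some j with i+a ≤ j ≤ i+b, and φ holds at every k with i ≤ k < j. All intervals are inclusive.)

Check (req → (req U[1,1] (¬ack ∧ req))) at every j in [1,1]:
  j=1: antecedent false → ✓
All positions satisfy it → formula holds.

True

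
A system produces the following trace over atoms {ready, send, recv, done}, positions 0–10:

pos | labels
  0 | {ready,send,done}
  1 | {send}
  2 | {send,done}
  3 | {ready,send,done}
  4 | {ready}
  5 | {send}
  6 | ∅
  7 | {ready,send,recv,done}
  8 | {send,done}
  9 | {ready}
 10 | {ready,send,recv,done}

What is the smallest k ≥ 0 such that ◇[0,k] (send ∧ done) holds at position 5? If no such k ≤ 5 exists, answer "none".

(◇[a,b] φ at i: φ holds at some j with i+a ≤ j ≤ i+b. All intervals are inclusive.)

2

Scan j = 5,6,… for (send ∧ done):
  j=5: fails
  j=6: fails
  j=7: holds
First hit at j=7, so smallest k = 7-5 = 2.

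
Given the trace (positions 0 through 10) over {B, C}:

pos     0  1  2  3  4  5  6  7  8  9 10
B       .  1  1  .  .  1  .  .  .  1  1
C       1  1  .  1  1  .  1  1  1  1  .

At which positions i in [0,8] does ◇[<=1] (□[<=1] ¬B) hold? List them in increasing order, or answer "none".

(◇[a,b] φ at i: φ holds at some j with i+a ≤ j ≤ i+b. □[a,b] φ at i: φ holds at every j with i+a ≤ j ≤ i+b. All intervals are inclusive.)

2, 3, 5, 6, 7

Evaluate at each i in [0,8]:
  i=0: ✗ (none in [0,1])
  i=1: ✗ (none in [1,2])
  i=2: ✓ (witness j=3)
  i=3: ✓ (witness j=3)
  i=4: ✗ (none in [4,5])
  i=5: ✓ (witness j=6)
  i=6: ✓ (witness j=6)
  i=7: ✓ (witness j=7)
  i=8: ✗ (none in [8,9])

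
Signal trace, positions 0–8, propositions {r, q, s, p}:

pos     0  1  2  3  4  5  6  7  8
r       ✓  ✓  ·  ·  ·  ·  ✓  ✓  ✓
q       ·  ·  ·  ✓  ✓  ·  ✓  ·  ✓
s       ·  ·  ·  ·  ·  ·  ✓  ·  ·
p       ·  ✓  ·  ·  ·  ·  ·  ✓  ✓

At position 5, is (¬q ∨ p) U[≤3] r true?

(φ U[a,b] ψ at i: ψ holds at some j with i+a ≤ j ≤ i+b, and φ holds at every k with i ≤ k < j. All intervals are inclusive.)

Need some j in [5,8] with r, and (¬q ∨ p) at every k in [5,j-1].
  j=5: r false.
  j=6: r holds; (¬q ∨ p) holds at every k in [5,5] → satisfied.

True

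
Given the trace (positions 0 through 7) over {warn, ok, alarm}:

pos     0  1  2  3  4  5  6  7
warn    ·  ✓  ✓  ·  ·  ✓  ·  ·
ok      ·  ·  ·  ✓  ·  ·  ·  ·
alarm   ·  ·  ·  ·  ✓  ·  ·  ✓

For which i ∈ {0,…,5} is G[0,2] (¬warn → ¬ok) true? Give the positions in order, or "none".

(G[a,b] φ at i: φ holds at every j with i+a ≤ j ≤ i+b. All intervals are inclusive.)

0, 4, 5

Evaluate at each i in [0,5]:
  i=0: ✓ (all of [0,2])
  i=1: ✗ (fails at j=3)
  i=2: ✗ (fails at j=3)
  i=3: ✗ (fails at j=3)
  i=4: ✓ (all of [4,6])
  i=5: ✓ (all of [5,7])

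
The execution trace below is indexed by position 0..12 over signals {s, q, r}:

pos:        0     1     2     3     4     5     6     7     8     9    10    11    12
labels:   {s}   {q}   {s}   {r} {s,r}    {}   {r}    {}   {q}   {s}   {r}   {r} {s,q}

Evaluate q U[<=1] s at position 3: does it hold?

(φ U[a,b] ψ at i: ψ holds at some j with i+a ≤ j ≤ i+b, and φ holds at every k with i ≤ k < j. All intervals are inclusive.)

No

Need some j in [3,4] with s, and q at every k in [3,j-1].
  j=3: s false.
  j=4: s holds, but q fails at k=3 → not this j.
No j in the window works → until fails.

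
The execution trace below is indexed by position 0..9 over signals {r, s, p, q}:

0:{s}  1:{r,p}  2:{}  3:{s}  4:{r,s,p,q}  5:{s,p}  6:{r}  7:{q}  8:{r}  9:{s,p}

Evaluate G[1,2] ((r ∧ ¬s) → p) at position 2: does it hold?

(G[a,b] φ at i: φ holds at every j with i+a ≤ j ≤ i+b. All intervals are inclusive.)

Check ((r ∧ ¬s) → p) at every j in [3,4]:
  j=3: antecedent false → ✓
  j=4: antecedent false → ✓
All positions satisfy it → formula holds.

Yes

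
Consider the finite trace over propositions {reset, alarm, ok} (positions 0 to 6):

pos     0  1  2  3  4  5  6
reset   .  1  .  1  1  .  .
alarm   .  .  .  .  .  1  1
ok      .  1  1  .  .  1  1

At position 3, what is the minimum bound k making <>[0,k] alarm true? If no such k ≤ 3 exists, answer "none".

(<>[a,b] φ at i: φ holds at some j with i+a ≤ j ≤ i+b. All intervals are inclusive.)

Scan j = 3,4,… for alarm:
  j=3: fails
  j=4: fails
  j=5: holds
First hit at j=5, so smallest k = 5-3 = 2.

2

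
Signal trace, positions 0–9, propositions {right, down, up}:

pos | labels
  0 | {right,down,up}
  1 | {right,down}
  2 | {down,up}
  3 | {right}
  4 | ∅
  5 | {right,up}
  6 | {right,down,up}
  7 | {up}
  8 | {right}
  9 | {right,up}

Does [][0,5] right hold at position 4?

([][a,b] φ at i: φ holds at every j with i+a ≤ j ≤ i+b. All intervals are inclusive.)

No

Check right at every j in [4,9]:
  j=4: false
  j=5: true
  j=6: true
  j=7: false
  j=8: true
  j=9: true
Fails at j=4 → formula fails.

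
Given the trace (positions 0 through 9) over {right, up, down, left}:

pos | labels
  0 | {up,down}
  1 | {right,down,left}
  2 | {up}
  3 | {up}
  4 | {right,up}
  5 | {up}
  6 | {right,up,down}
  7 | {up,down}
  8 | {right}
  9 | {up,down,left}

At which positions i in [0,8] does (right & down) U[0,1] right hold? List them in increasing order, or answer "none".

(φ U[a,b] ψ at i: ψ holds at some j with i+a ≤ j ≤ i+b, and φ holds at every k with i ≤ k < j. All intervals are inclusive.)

1, 4, 6, 8

Evaluate at each i in [0,8]:
  i=0: ✗ (lhs fails at k=0 before rhs at j=1)
  i=1: ✓ (rhs at j=1)
  i=2: ✗ (no rhs in [2,3])
  i=3: ✗ (lhs fails at k=3 before rhs at j=4)
  i=4: ✓ (rhs at j=4)
  i=5: ✗ (lhs fails at k=5 before rhs at j=6)
  i=6: ✓ (rhs at j=6)
  i=7: ✗ (lhs fails at k=7 before rhs at j=8)
  i=8: ✓ (rhs at j=8)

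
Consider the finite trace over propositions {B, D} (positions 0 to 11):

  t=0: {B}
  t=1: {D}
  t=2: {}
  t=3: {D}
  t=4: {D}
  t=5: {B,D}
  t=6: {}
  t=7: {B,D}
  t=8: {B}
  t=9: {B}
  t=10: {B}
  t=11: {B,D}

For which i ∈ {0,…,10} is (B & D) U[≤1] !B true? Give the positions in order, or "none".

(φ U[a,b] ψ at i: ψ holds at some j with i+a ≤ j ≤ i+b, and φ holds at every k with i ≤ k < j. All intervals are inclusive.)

1, 2, 3, 4, 5, 6

Evaluate at each i in [0,10]:
  i=0: ✗ (lhs fails at k=0 before rhs at j=1)
  i=1: ✓ (rhs at j=1)
  i=2: ✓ (rhs at j=2)
  i=3: ✓ (rhs at j=3)
  i=4: ✓ (rhs at j=4)
  i=5: ✓ (rhs at j=6; lhs holds on [5,5])
  i=6: ✓ (rhs at j=6)
  i=7: ✗ (no rhs in [7,8])
  i=8: ✗ (no rhs in [8,9])
  i=9: ✗ (no rhs in [9,10])
  i=10: ✗ (no rhs in [10,11])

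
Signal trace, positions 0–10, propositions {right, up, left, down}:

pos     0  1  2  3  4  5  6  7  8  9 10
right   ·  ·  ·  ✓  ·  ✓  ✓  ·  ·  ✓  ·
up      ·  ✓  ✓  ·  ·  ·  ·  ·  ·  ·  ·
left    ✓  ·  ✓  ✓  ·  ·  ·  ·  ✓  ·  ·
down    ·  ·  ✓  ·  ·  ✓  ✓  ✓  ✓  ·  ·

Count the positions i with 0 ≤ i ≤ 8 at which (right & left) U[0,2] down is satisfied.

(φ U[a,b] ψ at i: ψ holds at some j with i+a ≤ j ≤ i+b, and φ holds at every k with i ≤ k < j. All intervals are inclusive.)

5

Evaluate at each i in [0,8]:
  i=0: ✗ (lhs fails at k=0 before rhs at j=2)
  i=1: ✗ (lhs fails at k=1 before rhs at j=2)
  i=2: ✓ (rhs at j=2)
  i=3: ✗ (lhs fails at k=4 before rhs at j=5)
  i=4: ✗ (lhs fails at k=4 before rhs at j=5)
  i=5: ✓ (rhs at j=5)
  i=6: ✓ (rhs at j=6)
  i=7: ✓ (rhs at j=7)
  i=8: ✓ (rhs at j=8)
Positions where it holds: {2, 5, 6, 7, 8} → 5.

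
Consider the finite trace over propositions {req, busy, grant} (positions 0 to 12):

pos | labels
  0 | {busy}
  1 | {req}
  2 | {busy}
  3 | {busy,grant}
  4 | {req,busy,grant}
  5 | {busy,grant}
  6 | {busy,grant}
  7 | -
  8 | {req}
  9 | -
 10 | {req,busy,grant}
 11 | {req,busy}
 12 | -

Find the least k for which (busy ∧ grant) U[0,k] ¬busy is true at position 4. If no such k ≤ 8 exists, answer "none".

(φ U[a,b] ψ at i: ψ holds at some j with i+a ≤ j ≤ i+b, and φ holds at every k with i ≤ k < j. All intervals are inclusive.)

3

Need earliest j ≥ 4 with ¬busy, and (busy ∧ grant) at every k in [4,j-1].
  j=4: rhs fails.
  j=5: rhs fails.
  j=6: rhs fails.
  j=7: rhs holds; lhs holds on [4,6]. k = 3.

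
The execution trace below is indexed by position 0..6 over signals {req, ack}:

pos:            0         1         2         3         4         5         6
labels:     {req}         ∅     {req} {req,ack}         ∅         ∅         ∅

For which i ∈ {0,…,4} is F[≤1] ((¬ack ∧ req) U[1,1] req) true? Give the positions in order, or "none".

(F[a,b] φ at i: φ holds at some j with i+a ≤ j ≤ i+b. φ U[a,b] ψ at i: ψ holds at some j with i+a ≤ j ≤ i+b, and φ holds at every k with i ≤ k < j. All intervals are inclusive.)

1, 2

Evaluate at each i in [0,4]:
  i=0: ✗ (none in [0,1])
  i=1: ✓ (witness j=2)
  i=2: ✓ (witness j=2)
  i=3: ✗ (none in [3,4])
  i=4: ✗ (none in [4,5])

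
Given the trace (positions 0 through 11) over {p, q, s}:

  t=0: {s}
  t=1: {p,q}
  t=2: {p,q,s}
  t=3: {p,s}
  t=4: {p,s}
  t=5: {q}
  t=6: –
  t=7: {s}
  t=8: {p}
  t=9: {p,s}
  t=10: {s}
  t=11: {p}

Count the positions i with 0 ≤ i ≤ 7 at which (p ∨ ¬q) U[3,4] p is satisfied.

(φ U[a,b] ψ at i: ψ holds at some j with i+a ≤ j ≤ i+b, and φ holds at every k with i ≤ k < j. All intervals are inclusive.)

Evaluate at each i in [0,7]:
  i=0: ✓ (rhs at j=3; lhs holds on [0,2])
  i=1: ✓ (rhs at j=4; lhs holds on [1,3])
  i=2: ✗ (no rhs in [5,6])
  i=3: ✗ (no rhs in [6,7])
  i=4: ✗ (lhs fails at k=5 before rhs at j=8)
  i=5: ✗ (lhs fails at k=5 before rhs at j=8)
  i=6: ✓ (rhs at j=9; lhs holds on [6,8])
  i=7: ✓ (rhs at j=11; lhs holds on [7,10])
Positions where it holds: {0, 1, 6, 7} → 4.

4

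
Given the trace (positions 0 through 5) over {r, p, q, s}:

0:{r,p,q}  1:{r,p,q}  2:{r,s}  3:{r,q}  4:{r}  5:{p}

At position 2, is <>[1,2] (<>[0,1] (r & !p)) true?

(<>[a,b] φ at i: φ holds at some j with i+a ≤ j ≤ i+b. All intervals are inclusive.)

Check <>[0,1] (r & !p) at each j in [3,4]:
  j=3: holds (witness at 3)
  j=4: holds (witness at 4)
Found at j=3 → formula holds.

True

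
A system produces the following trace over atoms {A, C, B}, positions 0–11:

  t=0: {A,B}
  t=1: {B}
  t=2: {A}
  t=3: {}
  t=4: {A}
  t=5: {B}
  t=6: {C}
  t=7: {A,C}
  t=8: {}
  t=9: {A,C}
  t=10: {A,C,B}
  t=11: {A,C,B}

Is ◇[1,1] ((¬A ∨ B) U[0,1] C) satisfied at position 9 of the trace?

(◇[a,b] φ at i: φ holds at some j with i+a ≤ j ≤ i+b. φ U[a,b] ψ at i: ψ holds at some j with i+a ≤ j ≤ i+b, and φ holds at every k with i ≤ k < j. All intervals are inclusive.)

Check ((¬A ∨ B) U[0,1] C) at each j in [10,10]:
  j=10: holds
Found at j=10 → formula holds.

True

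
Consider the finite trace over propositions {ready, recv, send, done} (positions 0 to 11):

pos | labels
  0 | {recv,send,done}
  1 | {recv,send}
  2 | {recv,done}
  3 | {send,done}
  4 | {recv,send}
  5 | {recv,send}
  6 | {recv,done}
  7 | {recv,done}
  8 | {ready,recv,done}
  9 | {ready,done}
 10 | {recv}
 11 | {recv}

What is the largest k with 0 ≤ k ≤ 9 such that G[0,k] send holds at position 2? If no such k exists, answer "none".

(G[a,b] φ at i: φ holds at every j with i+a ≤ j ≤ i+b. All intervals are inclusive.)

none

send must hold from j=2 onward; find where it first fails.
  j=2: fails → no k works.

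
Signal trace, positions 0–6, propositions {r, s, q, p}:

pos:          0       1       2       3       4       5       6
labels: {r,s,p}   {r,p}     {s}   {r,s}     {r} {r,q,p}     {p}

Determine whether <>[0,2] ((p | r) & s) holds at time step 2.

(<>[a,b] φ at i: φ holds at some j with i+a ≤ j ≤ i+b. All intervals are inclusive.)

Holds

Check ((p | r) & s) at each j in [2,4]:
  j=2: false
  j=3: true
  j=4: false
Found at j=3 → formula holds.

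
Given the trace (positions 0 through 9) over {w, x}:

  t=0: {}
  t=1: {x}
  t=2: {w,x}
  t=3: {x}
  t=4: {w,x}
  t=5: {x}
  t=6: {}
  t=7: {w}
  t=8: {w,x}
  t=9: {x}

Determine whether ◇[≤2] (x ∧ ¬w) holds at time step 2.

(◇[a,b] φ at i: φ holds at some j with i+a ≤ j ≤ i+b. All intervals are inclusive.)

Check (x ∧ ¬w) at each j in [2,4]:
  j=2: false
  j=3: true
  j=4: false
Found at j=3 → formula holds.

True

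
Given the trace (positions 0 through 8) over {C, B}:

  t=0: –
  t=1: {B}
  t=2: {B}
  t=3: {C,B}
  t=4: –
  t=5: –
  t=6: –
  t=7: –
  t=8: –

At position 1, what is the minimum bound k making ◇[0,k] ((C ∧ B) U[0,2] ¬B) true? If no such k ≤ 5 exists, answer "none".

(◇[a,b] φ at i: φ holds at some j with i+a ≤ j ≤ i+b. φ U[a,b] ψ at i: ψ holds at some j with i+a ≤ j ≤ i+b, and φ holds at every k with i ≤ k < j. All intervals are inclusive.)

Scan j = 1,2,… for ((C ∧ B) U[0,2] ¬B):
  j=1: fails
  j=2: fails
  j=3: holds
First hit at j=3, so smallest k = 3-1 = 2.

2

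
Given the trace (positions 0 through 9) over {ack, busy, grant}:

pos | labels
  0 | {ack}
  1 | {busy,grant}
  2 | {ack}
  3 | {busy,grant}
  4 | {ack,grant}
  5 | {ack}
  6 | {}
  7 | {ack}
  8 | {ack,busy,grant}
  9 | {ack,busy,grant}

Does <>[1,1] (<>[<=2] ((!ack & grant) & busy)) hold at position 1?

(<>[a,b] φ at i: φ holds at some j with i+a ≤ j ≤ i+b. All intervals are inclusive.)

Check <>[<=2] ((!ack & grant) & busy) at each j in [2,2]:
  j=2: holds (witness at 3)
Found at j=2 → formula holds.

Holds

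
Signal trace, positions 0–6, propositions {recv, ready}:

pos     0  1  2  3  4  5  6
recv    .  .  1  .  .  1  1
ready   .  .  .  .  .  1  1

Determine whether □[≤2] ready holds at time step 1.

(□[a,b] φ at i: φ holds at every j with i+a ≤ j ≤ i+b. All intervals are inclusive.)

Does not hold

Check ready at every j in [1,3]:
  j=1: false
  j=2: false
  j=3: false
Fails at j=1 → formula fails.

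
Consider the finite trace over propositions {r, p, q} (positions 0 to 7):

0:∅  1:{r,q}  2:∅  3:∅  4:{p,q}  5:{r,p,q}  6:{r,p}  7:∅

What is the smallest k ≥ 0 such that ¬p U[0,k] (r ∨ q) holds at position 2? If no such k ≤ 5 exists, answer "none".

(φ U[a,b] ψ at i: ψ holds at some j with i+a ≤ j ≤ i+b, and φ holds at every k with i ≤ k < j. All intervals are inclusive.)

Need earliest j ≥ 2 with (r ∨ q), and ¬p at every k in [2,j-1].
  j=2: rhs fails.
  j=3: rhs fails.
  j=4: rhs holds; lhs holds on [2,3]. k = 2.

2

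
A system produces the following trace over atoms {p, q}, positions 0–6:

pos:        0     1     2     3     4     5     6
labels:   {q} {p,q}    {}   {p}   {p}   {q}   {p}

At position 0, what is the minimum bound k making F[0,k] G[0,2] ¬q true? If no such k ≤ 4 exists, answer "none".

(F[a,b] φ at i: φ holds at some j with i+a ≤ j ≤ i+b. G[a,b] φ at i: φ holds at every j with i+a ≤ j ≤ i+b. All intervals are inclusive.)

2

Scan j = 0,1,… for G[0,2] ¬q:
  j=0: fails
  j=1: fails
  j=2: holds
First hit at j=2, so smallest k = 2-0 = 2.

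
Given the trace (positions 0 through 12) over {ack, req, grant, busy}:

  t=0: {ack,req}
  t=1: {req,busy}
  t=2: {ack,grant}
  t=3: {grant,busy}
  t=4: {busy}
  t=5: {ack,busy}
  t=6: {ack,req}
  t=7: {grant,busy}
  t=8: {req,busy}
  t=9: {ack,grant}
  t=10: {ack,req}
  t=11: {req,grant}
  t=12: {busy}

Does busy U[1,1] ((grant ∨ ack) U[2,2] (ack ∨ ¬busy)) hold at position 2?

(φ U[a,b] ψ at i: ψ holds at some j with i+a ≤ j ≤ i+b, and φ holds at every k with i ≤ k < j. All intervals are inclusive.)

Need some j in [3,3] with ((grant ∨ ack) U[2,2] (ack ∨ ¬busy)), and busy at every k in [2,j-1].
  j=3: ((grant ∨ ack) U[2,2] (ack ∨ ¬busy)) — fails.
No j in the window works → until fails.

False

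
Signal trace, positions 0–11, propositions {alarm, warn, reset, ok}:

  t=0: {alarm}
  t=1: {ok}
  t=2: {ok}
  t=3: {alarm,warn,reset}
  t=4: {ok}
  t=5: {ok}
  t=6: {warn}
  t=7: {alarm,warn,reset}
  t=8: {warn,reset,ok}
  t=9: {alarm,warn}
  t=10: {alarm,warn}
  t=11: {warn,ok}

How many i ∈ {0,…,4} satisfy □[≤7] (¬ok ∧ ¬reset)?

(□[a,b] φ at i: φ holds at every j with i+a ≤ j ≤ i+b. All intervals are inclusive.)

0

Evaluate at each i in [0,4]:
  i=0: ✗ (fails at j=1)
  i=1: ✗ (fails at j=1)
  i=2: ✗ (fails at j=2)
  i=3: ✗ (fails at j=3)
  i=4: ✗ (fails at j=4)
Positions where it holds: {} → 0.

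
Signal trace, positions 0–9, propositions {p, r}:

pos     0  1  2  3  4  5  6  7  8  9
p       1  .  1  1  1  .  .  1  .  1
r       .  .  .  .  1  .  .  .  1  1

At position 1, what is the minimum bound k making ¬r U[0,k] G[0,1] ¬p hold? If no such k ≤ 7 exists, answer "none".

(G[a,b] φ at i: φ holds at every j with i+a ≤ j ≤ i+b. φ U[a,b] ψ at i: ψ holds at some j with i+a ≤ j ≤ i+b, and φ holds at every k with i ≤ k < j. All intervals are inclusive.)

none

Need earliest j ≥ 1 with G[0,1] ¬p, and ¬r at every k in [1,j-1].
  j=1: rhs fails.
  j=2: rhs fails.
  j=3: rhs fails.
  j=4: rhs fails.
  j=5: rhs holds but lhs fails at k=4.
  j=6: rhs fails.
  j=7: rhs fails.
  j=8: rhs fails.
No witness within the range → none.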